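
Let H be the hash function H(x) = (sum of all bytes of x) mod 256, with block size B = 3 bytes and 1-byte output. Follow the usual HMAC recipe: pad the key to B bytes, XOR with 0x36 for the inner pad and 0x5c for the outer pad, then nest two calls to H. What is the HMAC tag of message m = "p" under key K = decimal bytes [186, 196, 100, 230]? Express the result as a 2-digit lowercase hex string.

26

Key decimal bytes [186, 196, 100, 230] = ba c4 64 e6 is 4 bytes > B = 3, so hash it first: H(key) = c8, then zero-pad to 3 bytes: K' = c8 00 00.
K' ⊕ ipad = fe 36 36.  K' ⊕ opad = 94 5c 5c.
Inner input = (K'⊕ipad) ∥ m = fe 36 36 ∥ 70.
Inner hash: sum = 254+54+54+112 = 474; mod 256 = 218 → da.
Outer input = (K'⊕opad) ∥ inner = 94 5c 5c ∥ da.
Outer hash (tag): sum = 148+92+92+218 = 550; mod 256 = 38 → 26.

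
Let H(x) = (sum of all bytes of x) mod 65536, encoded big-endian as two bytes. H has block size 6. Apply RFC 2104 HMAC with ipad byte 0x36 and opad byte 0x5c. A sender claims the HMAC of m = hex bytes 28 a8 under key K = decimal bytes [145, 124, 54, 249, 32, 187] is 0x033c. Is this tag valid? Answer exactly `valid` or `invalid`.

Key decimal bytes [145, 124, 54, 249, 32, 187] = 91 7c 36 f9 20 bb is exactly B = 6 bytes: K' = 91 7c 36 f9 20 bb.
K' ⊕ ipad = a7 4a 00 cf 16 8d; K' ⊕ opad = cd 20 6a a5 7c e7.
Inner hash: sum = 167+74+0+207+22+141+40+168 = 819 → 03 33.
Outer hash (recomputed tag): sum = 205+32+106+165+124+231+3+51 = 917 → 03 95.
Recomputed tag = 0395; claimed = 033c → mismatch.

invalid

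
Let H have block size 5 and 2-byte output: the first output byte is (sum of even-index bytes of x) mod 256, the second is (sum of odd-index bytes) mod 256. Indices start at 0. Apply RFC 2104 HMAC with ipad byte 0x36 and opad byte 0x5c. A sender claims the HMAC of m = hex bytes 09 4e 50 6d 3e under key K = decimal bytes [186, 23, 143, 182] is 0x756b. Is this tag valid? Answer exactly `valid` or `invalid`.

Key decimal bytes [186, 23, 143, 182] = ba 17 8f b6 is 4 bytes ≤ B = 5; zero-pad to 5 bytes: K' = ba 17 8f b6 00.
K' ⊕ ipad = 8c 21 b9 80 36; K' ⊕ opad = e6 4b d3 ea 5c.
Inner hash: even-index sum = 566 mod 256 = 54; odd-index sum = 312 mod 256 = 56 → 36 38.
Outer hash (recomputed tag): even-index sum = 589 mod 256 = 77; odd-index sum = 363 mod 256 = 107 → 4d 6b.
Recomputed tag = 4d6b; claimed = 756b → mismatch.

invalid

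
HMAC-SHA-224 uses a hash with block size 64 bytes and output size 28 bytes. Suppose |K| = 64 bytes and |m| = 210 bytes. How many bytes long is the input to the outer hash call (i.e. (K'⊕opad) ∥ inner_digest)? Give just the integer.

Key is 64 ≤ 64 bytes, zero-padded: |K'| = 64.
Outer input = (K'⊕opad) ∥ H(inner) → 64 + 28 = 92 bytes.

92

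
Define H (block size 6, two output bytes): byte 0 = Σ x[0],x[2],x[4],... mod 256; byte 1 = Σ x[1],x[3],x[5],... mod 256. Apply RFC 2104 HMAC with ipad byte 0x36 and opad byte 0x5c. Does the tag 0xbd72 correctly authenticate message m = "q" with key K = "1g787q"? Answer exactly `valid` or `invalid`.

valid

Key "1g787q" = 31 67 37 38 37 71 is exactly B = 6 bytes: K' = 31 67 37 38 37 71.
K' ⊕ ipad = 07 51 01 0e 01 47; K' ⊕ opad = 6d 3b 6b 64 6b 2d.
Inner hash: even-index sum = 122 mod 256 = 122; odd-index sum = 166 mod 256 = 166 → 7a a6.
Outer hash (recomputed tag): even-index sum = 445 mod 256 = 189; odd-index sum = 370 mod 256 = 114 → bd 72.
Recomputed tag = bd72; claimed = bd72 → match.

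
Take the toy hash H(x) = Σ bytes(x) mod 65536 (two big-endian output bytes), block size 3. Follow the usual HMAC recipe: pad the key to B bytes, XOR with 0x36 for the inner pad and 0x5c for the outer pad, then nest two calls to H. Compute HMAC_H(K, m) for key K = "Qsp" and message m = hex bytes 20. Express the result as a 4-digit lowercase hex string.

Key "Qsp" = 51 73 70 is exactly B = 3 bytes: K' = 51 73 70.
K' ⊕ ipad = 67 45 46.  K' ⊕ opad = 0d 2f 2c.
Inner input = (K'⊕ipad) ∥ m = 67 45 46 ∥ 20.
Inner hash: sum = 103+69+70+32 = 274 → 01 12.
Outer input = (K'⊕opad) ∥ inner = 0d 2f 2c ∥ 01 12.
Outer hash (tag): sum = 13+47+44+1+18 = 123 → 00 7b.

007b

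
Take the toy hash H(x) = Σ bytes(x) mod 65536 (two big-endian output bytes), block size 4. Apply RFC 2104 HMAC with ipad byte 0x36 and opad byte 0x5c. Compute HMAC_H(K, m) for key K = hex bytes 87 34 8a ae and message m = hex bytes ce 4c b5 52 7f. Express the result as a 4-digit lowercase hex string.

03b6

Key hex bytes 87 34 8a ae is exactly B = 4 bytes: K' = 87 34 8a ae.
K' ⊕ ipad = b1 02 bc 98.  K' ⊕ opad = db 68 d6 f2.
Inner input = (K'⊕ipad) ∥ m = b1 02 bc 98 ∥ ce 4c b5 52 7f.
Inner hash: sum = 177+2+188+152+206+76+181+82+127 = 1191 → 04 a7.
Outer input = (K'⊕opad) ∥ inner = db 68 d6 f2 ∥ 04 a7.
Outer hash (tag): sum = 219+104+214+242+4+167 = 950 → 03 b6.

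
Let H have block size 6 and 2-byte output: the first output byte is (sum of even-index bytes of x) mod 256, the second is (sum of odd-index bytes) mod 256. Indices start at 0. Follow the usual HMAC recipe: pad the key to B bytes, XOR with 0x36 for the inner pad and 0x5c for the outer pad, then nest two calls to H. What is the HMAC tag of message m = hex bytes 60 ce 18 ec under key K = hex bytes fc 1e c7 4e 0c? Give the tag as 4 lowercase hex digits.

f840

Key hex bytes fc 1e c7 4e 0c is 5 bytes ≤ B = 6; zero-pad to 6 bytes: K' = fc 1e c7 4e 0c 00.
K' ⊕ ipad = ca 28 f1 78 3a 36.  K' ⊕ opad = a0 42 9b 12 50 5c.
Inner input = (K'⊕ipad) ∥ m = ca 28 f1 78 3a 36 ∥ 60 ce 18 ec.
Inner hash: even-index sum = 621 mod 256 = 109; odd-index sum = 656 mod 256 = 144 → 6d 90.
Outer input = (K'⊕opad) ∥ inner = a0 42 9b 12 50 5c ∥ 6d 90.
Outer hash (tag): even-index sum = 504 mod 256 = 248; odd-index sum = 320 mod 256 = 64 → f8 40.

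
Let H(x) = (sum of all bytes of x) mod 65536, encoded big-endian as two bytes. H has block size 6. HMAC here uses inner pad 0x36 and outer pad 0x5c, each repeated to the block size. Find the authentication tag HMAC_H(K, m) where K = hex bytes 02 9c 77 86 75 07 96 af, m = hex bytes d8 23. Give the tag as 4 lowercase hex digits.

Key hex bytes 02 9c 77 86 75 07 96 af is 8 bytes > B = 6, so hash it first: H(key) = 03 5c, then zero-pad to 6 bytes: K' = 03 5c 00 00 00 00.
K' ⊕ ipad = 35 6a 36 36 36 36.  K' ⊕ opad = 5f 00 5c 5c 5c 5c.
Inner input = (K'⊕ipad) ∥ m = 35 6a 36 36 36 36 ∥ d8 23.
Inner hash: sum = 53+106+54+54+54+54+216+35 = 626 → 02 72.
Outer input = (K'⊕opad) ∥ inner = 5f 00 5c 5c 5c 5c ∥ 02 72.
Outer hash (tag): sum = 95+0+92+92+92+92+2+114 = 579 → 02 43.

0243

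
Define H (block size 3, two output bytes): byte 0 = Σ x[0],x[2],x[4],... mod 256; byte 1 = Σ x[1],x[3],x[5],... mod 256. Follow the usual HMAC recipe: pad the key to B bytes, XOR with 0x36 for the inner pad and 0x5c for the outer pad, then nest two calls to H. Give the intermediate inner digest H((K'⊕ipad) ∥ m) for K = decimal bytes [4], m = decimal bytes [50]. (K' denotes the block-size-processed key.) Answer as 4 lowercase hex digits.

Key decimal bytes [4] = 04 is 1 byte ≤ B = 3; zero-pad to 3 bytes: K' = 04 00 00.
K' ⊕ ipad = 32 36 36.
Inner input = 32 36 36 ∥ 32.
Inner hash: even-index sum = 104 mod 256 = 104; odd-index sum = 104 mod 256 = 104 → 68 68.

6868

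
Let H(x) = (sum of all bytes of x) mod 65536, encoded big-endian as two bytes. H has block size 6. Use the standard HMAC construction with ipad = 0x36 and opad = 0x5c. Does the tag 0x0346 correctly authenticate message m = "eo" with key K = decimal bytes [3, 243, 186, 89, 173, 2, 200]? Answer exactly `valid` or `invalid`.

Key decimal bytes [3, 243, 186, 89, 173, 2, 200] = 03 f3 ba 59 ad 02 c8 is 7 bytes > B = 6, so hash it first: H(key) = 03 80, then zero-pad to 6 bytes: K' = 03 80 00 00 00 00.
K' ⊕ ipad = 35 b6 36 36 36 36; K' ⊕ opad = 5f dc 5c 5c 5c 5c.
Inner hash: sum = 53+182+54+54+54+54+101+111 = 663 → 02 97.
Outer hash (recomputed tag): sum = 95+220+92+92+92+92+2+151 = 836 → 03 44.
Recomputed tag = 0344; claimed = 0346 → mismatch.

invalid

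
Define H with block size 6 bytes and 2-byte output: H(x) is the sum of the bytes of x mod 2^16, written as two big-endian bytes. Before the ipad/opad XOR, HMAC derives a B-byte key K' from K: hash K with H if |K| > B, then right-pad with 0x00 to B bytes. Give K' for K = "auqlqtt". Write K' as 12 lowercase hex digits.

030c00000000

|K| = 7 > B = 6, so first hash the key.
H(K): sum = 97+117+113+108+113+116+116 = 780 → 03 0c.
Zero-pad H(K) = 03 0c to 6 bytes: K' = 03 0c 00 00 00 00.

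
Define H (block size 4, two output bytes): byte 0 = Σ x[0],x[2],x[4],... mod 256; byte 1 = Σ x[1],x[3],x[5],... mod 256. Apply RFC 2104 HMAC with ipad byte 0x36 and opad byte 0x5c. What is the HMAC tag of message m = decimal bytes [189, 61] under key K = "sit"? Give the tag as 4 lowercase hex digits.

9b63

Key "sit" = 73 69 74 is 3 bytes ≤ B = 4; zero-pad to 4 bytes: K' = 73 69 74 00.
K' ⊕ ipad = 45 5f 42 36.  K' ⊕ opad = 2f 35 28 5c.
Inner input = (K'⊕ipad) ∥ m = 45 5f 42 36 ∥ bd 3d.
Inner hash: even-index sum = 324 mod 256 = 68; odd-index sum = 210 mod 256 = 210 → 44 d2.
Outer input = (K'⊕opad) ∥ inner = 2f 35 28 5c ∥ 44 d2.
Outer hash (tag): even-index sum = 155 mod 256 = 155; odd-index sum = 355 mod 256 = 99 → 9b 63.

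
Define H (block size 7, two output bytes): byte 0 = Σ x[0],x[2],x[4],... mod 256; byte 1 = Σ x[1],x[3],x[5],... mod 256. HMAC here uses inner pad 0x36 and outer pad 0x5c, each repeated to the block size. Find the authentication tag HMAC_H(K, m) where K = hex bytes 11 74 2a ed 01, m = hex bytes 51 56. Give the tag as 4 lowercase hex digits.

203b

Key hex bytes 11 74 2a ed 01 is 5 bytes ≤ B = 7; zero-pad to 7 bytes: K' = 11 74 2a ed 01 00 00.
K' ⊕ ipad = 27 42 1c db 37 36 36.  K' ⊕ opad = 4d 28 76 b1 5d 5c 5c.
Inner input = (K'⊕ipad) ∥ m = 27 42 1c db 37 36 36 ∥ 51 56.
Inner hash: even-index sum = 262 mod 256 = 6; odd-index sum = 420 mod 256 = 164 → 06 a4.
Outer input = (K'⊕opad) ∥ inner = 4d 28 76 b1 5d 5c 5c ∥ 06 a4.
Outer hash (tag): even-index sum = 544 mod 256 = 32; odd-index sum = 315 mod 256 = 59 → 20 3b.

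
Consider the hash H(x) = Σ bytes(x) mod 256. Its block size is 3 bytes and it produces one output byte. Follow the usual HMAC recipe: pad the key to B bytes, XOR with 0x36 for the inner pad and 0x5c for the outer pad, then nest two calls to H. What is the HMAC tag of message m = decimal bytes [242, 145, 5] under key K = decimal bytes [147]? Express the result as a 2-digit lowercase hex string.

Key decimal bytes [147] = 93 is 1 byte ≤ B = 3; zero-pad to 3 bytes: K' = 93 00 00.
K' ⊕ ipad = a5 36 36.  K' ⊕ opad = cf 5c 5c.
Inner input = (K'⊕ipad) ∥ m = a5 36 36 ∥ f2 91 05.
Inner hash: sum = 165+54+54+242+145+5 = 665; mod 256 = 153 → 99.
Outer input = (K'⊕opad) ∥ inner = cf 5c 5c ∥ 99.
Outer hash (tag): sum = 207+92+92+153 = 544; mod 256 = 32 → 20.

20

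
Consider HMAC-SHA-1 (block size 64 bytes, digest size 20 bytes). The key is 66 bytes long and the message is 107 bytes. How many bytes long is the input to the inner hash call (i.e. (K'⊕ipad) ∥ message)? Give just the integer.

171

Key is 66 > 64 bytes, so it is hashed to 20 bytes then zero-padded to 64: |K'| = 64.
Inner input = (K'⊕ipad) ∥ m → 64 + 107 = 171 bytes.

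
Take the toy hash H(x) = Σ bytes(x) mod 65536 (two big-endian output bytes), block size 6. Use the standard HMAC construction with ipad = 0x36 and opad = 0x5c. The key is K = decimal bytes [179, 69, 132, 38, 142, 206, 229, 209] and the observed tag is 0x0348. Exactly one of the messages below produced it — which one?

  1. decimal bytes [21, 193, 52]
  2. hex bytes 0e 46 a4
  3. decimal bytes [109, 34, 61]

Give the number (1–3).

1

Key decimal bytes [179, 69, 132, 38, 142, 206, 229, 209] = b3 45 84 26 8e ce e5 d1 is 8 bytes > B = 6, so hash it first: H(key) = 04 b4, then zero-pad to 6 bytes: K' = 04 b4 00 00 00 00.
K' ⊕ ipad = 32 82 36 36 36 36; K' ⊕ opad = 58 e8 5c 5c 5c 5c.
m1: inner = H(32 82 36 36 36 36 15 c1 34) = 02 96; tag = H(58 e8 5c 5c 5c 5c 02 96) = 0348 ← matches
m2: inner = H(32 82 36 36 36 36 0e 46 a4) = 02 84; tag = H(58 e8 5c 5c 5c 5c 02 84) = 0336
m3: inner = H(32 82 36 36 36 36 6d 22 3d) = 02 58; tag = H(58 e8 5c 5c 5c 5c 02 58) = 030a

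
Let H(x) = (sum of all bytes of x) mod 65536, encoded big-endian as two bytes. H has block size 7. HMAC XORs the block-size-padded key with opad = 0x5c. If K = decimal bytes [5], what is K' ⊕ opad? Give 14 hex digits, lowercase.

595c5c5c5c5c5c

Key decimal bytes [5] = 05 is 1 byte ≤ B = 7; zero-pad to 7 bytes: K' = 05 00 00 00 00 00 00.
XOR each byte with 0x5c: 05⊕5c=59, 00⊕5c=5c, 00⊕5c=5c, 00⊕5c=5c, 00⊕5c=5c, 00⊕5c=5c, 00⊕5c=5c.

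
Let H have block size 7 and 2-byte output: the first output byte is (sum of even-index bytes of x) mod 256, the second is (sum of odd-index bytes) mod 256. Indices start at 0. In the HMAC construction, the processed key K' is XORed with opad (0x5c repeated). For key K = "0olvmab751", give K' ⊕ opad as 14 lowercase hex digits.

Key "0olvmab751" = 30 6f 6c 76 6d 61 62 37 35 31 is 10 bytes > B = 7, so hash it first: H(key) = a0 ae, then zero-pad to 7 bytes: K' = a0 ae 00 00 00 00 00.
XOR each byte with 0x5c: a0⊕5c=fc, ae⊕5c=f2, 00⊕5c=5c, 00⊕5c=5c, 00⊕5c=5c, 00⊕5c=5c, 00⊕5c=5c.

fcf25c5c5c5c5c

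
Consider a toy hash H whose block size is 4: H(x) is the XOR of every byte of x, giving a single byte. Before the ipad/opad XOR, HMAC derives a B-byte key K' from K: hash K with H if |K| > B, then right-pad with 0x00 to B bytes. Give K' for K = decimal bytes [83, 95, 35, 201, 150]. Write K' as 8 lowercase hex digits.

|K| = 5 > B = 4, so first hash the key.
H(K): XOR 53⊕5f⊕23⊕c9⊕96 = 70.
Zero-pad H(K) = 70 to 4 bytes: K' = 70 00 00 00.

70000000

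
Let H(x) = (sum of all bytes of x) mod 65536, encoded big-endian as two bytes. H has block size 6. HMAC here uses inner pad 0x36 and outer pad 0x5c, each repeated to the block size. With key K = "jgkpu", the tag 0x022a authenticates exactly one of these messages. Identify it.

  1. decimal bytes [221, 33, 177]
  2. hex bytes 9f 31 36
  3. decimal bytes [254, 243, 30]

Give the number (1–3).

Key "jgkpu" = 6a 67 6b 70 75 is 5 bytes ≤ B = 6; zero-pad to 6 bytes: K' = 6a 67 6b 70 75 00.
K' ⊕ ipad = 5c 51 5d 46 43 36; K' ⊕ opad = 36 3b 37 2c 29 5c.
m1: inner = H(5c 51 5d 46 43 36 dd 21 b1) = 03 78; tag = H(36 3b 37 2c 29 5c 03 78) = 01d4
m2: inner = H(5c 51 5d 46 43 36 9f 31 36) = 02 cf; tag = H(36 3b 37 2c 29 5c 02 cf) = 022a ← matches
m3: inner = H(5c 51 5d 46 43 36 fe f3 1e) = 03 d8; tag = H(36 3b 37 2c 29 5c 03 d8) = 0234

2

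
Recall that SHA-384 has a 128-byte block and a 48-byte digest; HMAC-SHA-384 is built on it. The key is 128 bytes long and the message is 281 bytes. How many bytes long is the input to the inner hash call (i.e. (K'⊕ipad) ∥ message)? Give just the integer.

409

Key is 128 ≤ 128 bytes, zero-padded: |K'| = 128.
Inner input = (K'⊕ipad) ∥ m → 128 + 281 = 409 bytes.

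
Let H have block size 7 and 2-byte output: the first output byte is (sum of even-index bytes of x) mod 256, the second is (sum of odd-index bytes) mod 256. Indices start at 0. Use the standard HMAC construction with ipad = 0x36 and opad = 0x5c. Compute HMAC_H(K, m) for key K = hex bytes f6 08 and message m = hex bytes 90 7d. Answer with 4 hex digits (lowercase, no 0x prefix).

Key hex bytes f6 08 is 2 bytes ≤ B = 7; zero-pad to 7 bytes: K' = f6 08 00 00 00 00 00.
K' ⊕ ipad = c0 3e 36 36 36 36 36.  K' ⊕ opad = aa 54 5c 5c 5c 5c 5c.
Inner input = (K'⊕ipad) ∥ m = c0 3e 36 36 36 36 36 ∥ 90 7d.
Inner hash: even-index sum = 479 mod 256 = 223; odd-index sum = 314 mod 256 = 58 → df 3a.
Outer input = (K'⊕opad) ∥ inner = aa 54 5c 5c 5c 5c 5c ∥ df 3a.
Outer hash (tag): even-index sum = 504 mod 256 = 248; odd-index sum = 491 mod 256 = 235 → f8 eb.

f8eb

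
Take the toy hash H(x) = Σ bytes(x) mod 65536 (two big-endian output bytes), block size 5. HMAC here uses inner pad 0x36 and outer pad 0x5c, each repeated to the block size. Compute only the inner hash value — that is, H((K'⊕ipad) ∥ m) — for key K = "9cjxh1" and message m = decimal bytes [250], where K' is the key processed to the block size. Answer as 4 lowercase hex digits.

01f1

Key "9cjxh1" = 39 63 6a 78 68 31 is 6 bytes > B = 5, so hash it first: H(key) = 02 17, then zero-pad to 5 bytes: K' = 02 17 00 00 00.
K' ⊕ ipad = 34 21 36 36 36.
Inner input = 34 21 36 36 36 ∥ fa.
Inner hash: sum = 52+33+54+54+54+250 = 497 → 01 f1.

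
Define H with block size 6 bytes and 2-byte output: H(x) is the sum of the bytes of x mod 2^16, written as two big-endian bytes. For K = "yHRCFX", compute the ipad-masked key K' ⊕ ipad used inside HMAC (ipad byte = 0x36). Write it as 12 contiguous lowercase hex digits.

4f7e6475706e

Key "yHRCFX" = 79 48 52 43 46 58 is exactly B = 6 bytes: K' = 79 48 52 43 46 58.
XOR each byte with 0x36: 79⊕36=4f, 48⊕36=7e, 52⊕36=64, 43⊕36=75, 46⊕36=70, 58⊕36=6e.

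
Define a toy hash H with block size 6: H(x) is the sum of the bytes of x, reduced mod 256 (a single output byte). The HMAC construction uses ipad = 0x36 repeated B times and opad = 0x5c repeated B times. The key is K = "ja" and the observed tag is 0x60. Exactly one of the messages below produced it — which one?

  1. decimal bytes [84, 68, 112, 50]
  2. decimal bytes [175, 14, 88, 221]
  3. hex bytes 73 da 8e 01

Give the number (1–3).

2

Key "ja" = 6a 61 is 2 bytes ≤ B = 6; zero-pad to 6 bytes: K' = 6a 61 00 00 00 00.
K' ⊕ ipad = 5c 57 36 36 36 36; K' ⊕ opad = 36 3d 5c 5c 5c 5c.
m1: inner = H(5c 57 36 36 36 36 54 44 70 32) = c5; tag = H(36 3d 5c 5c 5c 5c c5) = a8
m2: inner = H(5c 57 36 36 36 36 af 0e 58 dd) = 7d; tag = H(36 3d 5c 5c 5c 5c 7d) = 60 ← matches
m3: inner = H(5c 57 36 36 36 36 73 da 8e 01) = 67; tag = H(36 3d 5c 5c 5c 5c 67) = 4a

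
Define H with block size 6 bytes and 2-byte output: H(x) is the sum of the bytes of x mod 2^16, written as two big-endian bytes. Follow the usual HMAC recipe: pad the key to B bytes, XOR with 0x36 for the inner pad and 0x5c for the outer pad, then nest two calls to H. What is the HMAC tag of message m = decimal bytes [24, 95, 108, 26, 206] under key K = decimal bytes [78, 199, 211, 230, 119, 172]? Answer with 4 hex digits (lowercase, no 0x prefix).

03da

Key decimal bytes [78, 199, 211, 230, 119, 172] = 4e c7 d3 e6 77 ac is exactly B = 6 bytes: K' = 4e c7 d3 e6 77 ac.
K' ⊕ ipad = 78 f1 e5 d0 41 9a.  K' ⊕ opad = 12 9b 8f ba 2b f0.
Inner input = (K'⊕ipad) ∥ m = 78 f1 e5 d0 41 9a ∥ 18 5f 6c 1a ce.
Inner hash: sum = 120+241+229+208+65+154+24+95+108+26+206 = 1476 → 05 c4.
Outer input = (K'⊕opad) ∥ inner = 12 9b 8f ba 2b f0 ∥ 05 c4.
Outer hash (tag): sum = 18+155+143+186+43+240+5+196 = 986 → 03 da.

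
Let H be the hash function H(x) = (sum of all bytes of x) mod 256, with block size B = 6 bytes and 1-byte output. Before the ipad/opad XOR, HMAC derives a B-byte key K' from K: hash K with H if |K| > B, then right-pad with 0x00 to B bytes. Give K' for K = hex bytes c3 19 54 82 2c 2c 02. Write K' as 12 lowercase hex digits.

|K| = 7 > B = 6, so first hash the key.
H(K): sum = 195+25+84+130+44+44+2 = 524; mod 256 = 12 → 0c.
Zero-pad H(K) = 0c to 6 bytes: K' = 0c 00 00 00 00 00.

0c0000000000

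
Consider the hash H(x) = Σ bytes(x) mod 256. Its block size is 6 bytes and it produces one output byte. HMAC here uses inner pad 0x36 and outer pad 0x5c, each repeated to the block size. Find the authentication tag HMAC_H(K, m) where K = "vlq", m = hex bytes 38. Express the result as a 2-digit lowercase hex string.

56

Key "vlq" = 76 6c 71 is 3 bytes ≤ B = 6; zero-pad to 6 bytes: K' = 76 6c 71 00 00 00.
K' ⊕ ipad = 40 5a 47 36 36 36.  K' ⊕ opad = 2a 30 2d 5c 5c 5c.
Inner input = (K'⊕ipad) ∥ m = 40 5a 47 36 36 36 ∥ 38.
Inner hash: sum = 64+90+71+54+54+54+56 = 443; mod 256 = 187 → bb.
Outer input = (K'⊕opad) ∥ inner = 2a 30 2d 5c 5c 5c ∥ bb.
Outer hash (tag): sum = 42+48+45+92+92+92+187 = 598; mod 256 = 86 → 56.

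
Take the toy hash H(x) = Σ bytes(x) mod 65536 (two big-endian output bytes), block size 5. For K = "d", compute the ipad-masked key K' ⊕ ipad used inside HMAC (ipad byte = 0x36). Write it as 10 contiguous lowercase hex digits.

5236363636

Key "d" = 64 is 1 byte ≤ B = 5; zero-pad to 5 bytes: K' = 64 00 00 00 00.
XOR each byte with 0x36: 64⊕36=52, 00⊕36=36, 00⊕36=36, 00⊕36=36, 00⊕36=36.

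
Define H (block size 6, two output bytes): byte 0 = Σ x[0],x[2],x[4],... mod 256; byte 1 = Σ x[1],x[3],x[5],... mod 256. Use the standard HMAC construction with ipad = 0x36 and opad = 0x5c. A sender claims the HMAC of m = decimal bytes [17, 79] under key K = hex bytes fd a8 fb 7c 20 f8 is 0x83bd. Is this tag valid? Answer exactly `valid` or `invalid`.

valid

Key hex bytes fd a8 fb 7c 20 f8 is exactly B = 6 bytes: K' = fd a8 fb 7c 20 f8.
K' ⊕ ipad = cb 9e cd 4a 16 ce; K' ⊕ opad = a1 f4 a7 20 7c a4.
Inner hash: even-index sum = 447 mod 256 = 191; odd-index sum = 517 mod 256 = 5 → bf 05.
Outer hash (recomputed tag): even-index sum = 643 mod 256 = 131; odd-index sum = 445 mod 256 = 189 → 83 bd.
Recomputed tag = 83bd; claimed = 83bd → match.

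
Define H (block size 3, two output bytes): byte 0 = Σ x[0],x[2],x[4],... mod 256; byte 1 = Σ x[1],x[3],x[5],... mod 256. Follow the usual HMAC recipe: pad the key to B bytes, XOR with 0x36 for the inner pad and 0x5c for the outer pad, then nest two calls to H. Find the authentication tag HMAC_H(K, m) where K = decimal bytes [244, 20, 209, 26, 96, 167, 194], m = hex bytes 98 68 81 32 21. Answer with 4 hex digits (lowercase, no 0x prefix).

342a

Key decimal bytes [244, 20, 209, 26, 96, 167, 194] = f4 14 d1 1a 60 a7 c2 is 7 bytes > B = 3, so hash it first: H(key) = e7 d5, then zero-pad to 3 bytes: K' = e7 d5 00.
K' ⊕ ipad = d1 e3 36.  K' ⊕ opad = bb 89 5c.
Inner input = (K'⊕ipad) ∥ m = d1 e3 36 ∥ 98 68 81 32 21.
Inner hash: even-index sum = 417 mod 256 = 161; odd-index sum = 541 mod 256 = 29 → a1 1d.
Outer input = (K'⊕opad) ∥ inner = bb 89 5c ∥ a1 1d.
Outer hash (tag): even-index sum = 308 mod 256 = 52; odd-index sum = 298 mod 256 = 42 → 34 2a.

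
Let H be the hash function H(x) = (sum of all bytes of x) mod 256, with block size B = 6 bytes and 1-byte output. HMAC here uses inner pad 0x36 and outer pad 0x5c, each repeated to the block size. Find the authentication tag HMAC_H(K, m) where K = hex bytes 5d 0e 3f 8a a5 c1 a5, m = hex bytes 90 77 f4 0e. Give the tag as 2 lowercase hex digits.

Key hex bytes 5d 0e 3f 8a a5 c1 a5 is 7 bytes > B = 6, so hash it first: H(key) = 3f, then zero-pad to 6 bytes: K' = 3f 00 00 00 00 00.
K' ⊕ ipad = 09 36 36 36 36 36.  K' ⊕ opad = 63 5c 5c 5c 5c 5c.
Inner input = (K'⊕ipad) ∥ m = 09 36 36 36 36 36 ∥ 90 77 f4 0e.
Inner hash: sum = 9+54+54+54+54+54+144+119+244+14 = 800; mod 256 = 32 → 20.
Outer input = (K'⊕opad) ∥ inner = 63 5c 5c 5c 5c 5c ∥ 20.
Outer hash (tag): sum = 99+92+92+92+92+92+32 = 591; mod 256 = 79 → 4f.

4f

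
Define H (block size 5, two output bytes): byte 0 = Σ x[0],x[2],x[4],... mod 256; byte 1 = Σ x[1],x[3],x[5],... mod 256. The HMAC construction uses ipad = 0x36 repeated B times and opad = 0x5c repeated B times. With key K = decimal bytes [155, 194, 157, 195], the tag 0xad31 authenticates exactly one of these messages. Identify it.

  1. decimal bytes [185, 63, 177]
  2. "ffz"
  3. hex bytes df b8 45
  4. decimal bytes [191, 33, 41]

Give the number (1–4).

2

Key decimal bytes [155, 194, 157, 195] = 9b c2 9d c3 is 4 bytes ≤ B = 5; zero-pad to 5 bytes: K' = 9b c2 9d c3 00.
K' ⊕ ipad = ad f4 ab f5 36; K' ⊕ opad = c7 9e c1 9f 5c.
m1: inner = H(ad f4 ab f5 36 b9 3f b1) = cd 53; tag = H(c7 9e c1 9f 5c cd 53) = 370a
m2: inner = H(ad f4 ab f5 36 66 66 7a) = f4 c9; tag = H(c7 9e c1 9f 5c f4 c9) = ad31 ← matches
m3: inner = H(ad f4 ab f5 36 df b8 45) = 46 0d; tag = H(c7 9e c1 9f 5c 46 0d) = f183
m4: inner = H(ad f4 ab f5 36 bf 21 29) = af d1; tag = H(c7 9e c1 9f 5c af d1) = b5ec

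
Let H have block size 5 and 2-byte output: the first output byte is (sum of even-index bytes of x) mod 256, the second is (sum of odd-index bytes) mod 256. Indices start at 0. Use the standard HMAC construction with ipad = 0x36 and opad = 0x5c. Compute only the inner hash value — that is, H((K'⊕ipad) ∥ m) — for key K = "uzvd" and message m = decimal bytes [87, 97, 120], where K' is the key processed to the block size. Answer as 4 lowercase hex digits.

Key "uzvd" = 75 7a 76 64 is 4 bytes ≤ B = 5; zero-pad to 5 bytes: K' = 75 7a 76 64 00.
K' ⊕ ipad = 43 4c 40 52 36.
Inner input = 43 4c 40 52 36 ∥ 57 61 78.
Inner hash: even-index sum = 282 mod 256 = 26; odd-index sum = 365 mod 256 = 109 → 1a 6d.

1a6d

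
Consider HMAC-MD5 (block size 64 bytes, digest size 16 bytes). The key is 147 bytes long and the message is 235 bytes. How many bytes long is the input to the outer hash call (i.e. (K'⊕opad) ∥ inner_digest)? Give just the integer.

Key is 147 > 64 bytes, so it is hashed to 16 bytes then zero-padded to 64: |K'| = 64.
Outer input = (K'⊕opad) ∥ H(inner) → 64 + 16 = 80 bytes.

80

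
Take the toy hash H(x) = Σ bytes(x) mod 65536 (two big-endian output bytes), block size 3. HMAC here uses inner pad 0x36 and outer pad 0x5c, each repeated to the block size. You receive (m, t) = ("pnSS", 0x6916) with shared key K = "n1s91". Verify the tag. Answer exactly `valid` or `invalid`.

Key "n1s91" = 6e 31 73 39 31 is 5 bytes > B = 3, so hash it first: H(key) = 01 7c, then zero-pad to 3 bytes: K' = 01 7c 00.
K' ⊕ ipad = 37 4a 36; K' ⊕ opad = 5d 20 5c.
Inner hash: sum = 55+74+54+112+110+83+83 = 571 → 02 3b.
Outer hash (recomputed tag): sum = 93+32+92+2+59 = 278 → 01 16.
Recomputed tag = 0116; claimed = 6916 → mismatch.

invalid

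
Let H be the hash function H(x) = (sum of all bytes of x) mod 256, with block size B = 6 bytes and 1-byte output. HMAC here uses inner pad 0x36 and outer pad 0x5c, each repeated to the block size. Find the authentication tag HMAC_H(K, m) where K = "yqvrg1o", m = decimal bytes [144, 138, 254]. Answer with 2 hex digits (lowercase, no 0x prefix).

Key "yqvrg1o" = 79 71 76 72 67 31 6f is 7 bytes > B = 6, so hash it first: H(key) = d9, then zero-pad to 6 bytes: K' = d9 00 00 00 00 00.
K' ⊕ ipad = ef 36 36 36 36 36.  K' ⊕ opad = 85 5c 5c 5c 5c 5c.
Inner input = (K'⊕ipad) ∥ m = ef 36 36 36 36 36 ∥ 90 8a fe.
Inner hash: sum = 239+54+54+54+54+54+144+138+254 = 1045; mod 256 = 21 → 15.
Outer input = (K'⊕opad) ∥ inner = 85 5c 5c 5c 5c 5c ∥ 15.
Outer hash (tag): sum = 133+92+92+92+92+92+21 = 614; mod 256 = 102 → 66.

66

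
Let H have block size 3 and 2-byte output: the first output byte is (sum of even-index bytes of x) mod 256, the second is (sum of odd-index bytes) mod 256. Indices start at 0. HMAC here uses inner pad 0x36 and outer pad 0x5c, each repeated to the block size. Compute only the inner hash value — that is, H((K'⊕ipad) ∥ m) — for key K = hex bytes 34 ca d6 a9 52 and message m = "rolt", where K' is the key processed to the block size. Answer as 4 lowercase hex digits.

8323

Key hex bytes 34 ca d6 a9 52 is 5 bytes > B = 3, so hash it first: H(key) = 5c 73, then zero-pad to 3 bytes: K' = 5c 73 00.
K' ⊕ ipad = 6a 45 36.
Inner input = 6a 45 36 ∥ 72 6f 6c 74.
Inner hash: even-index sum = 387 mod 256 = 131; odd-index sum = 291 mod 256 = 35 → 83 23.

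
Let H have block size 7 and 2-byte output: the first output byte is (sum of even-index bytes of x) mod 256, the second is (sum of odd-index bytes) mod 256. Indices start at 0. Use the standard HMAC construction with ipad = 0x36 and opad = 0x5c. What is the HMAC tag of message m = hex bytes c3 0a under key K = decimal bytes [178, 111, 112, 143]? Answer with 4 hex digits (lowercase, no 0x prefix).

Key decimal bytes [178, 111, 112, 143] = b2 6f 70 8f is 4 bytes ≤ B = 7; zero-pad to 7 bytes: K' = b2 6f 70 8f 00 00 00.
K' ⊕ ipad = 84 59 46 b9 36 36 36.  K' ⊕ opad = ee 33 2c d3 5c 5c 5c.
Inner input = (K'⊕ipad) ∥ m = 84 59 46 b9 36 36 36 ∥ c3 0a.
Inner hash: even-index sum = 320 mod 256 = 64; odd-index sum = 523 mod 256 = 11 → 40 0b.
Outer input = (K'⊕opad) ∥ inner = ee 33 2c d3 5c 5c 5c ∥ 40 0b.
Outer hash (tag): even-index sum = 477 mod 256 = 221; odd-index sum = 418 mod 256 = 162 → dd a2.

dda2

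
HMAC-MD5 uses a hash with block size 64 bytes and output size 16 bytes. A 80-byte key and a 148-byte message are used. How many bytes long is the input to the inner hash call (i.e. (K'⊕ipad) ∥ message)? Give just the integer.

Key is 80 > 64 bytes, so it is hashed to 16 bytes then zero-padded to 64: |K'| = 64.
Inner input = (K'⊕ipad) ∥ m → 64 + 148 = 212 bytes.

212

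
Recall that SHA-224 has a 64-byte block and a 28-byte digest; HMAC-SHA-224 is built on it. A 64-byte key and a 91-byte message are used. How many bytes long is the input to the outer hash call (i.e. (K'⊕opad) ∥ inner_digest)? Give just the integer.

Key is 64 ≤ 64 bytes, zero-padded: |K'| = 64.
Outer input = (K'⊕opad) ∥ H(inner) → 64 + 28 = 92 bytes.

92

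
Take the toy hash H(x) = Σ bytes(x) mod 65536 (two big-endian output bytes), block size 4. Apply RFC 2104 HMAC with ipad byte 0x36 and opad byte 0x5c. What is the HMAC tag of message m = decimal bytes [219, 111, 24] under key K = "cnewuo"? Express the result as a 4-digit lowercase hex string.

Key "cnewuo" = 63 6e 65 77 75 6f is 6 bytes > B = 4, so hash it first: H(key) = 02 91, then zero-pad to 4 bytes: K' = 02 91 00 00.
K' ⊕ ipad = 34 a7 36 36.  K' ⊕ opad = 5e cd 5c 5c.
Inner input = (K'⊕ipad) ∥ m = 34 a7 36 36 ∥ db 6f 18.
Inner hash: sum = 52+167+54+54+219+111+24 = 681 → 02 a9.
Outer input = (K'⊕opad) ∥ inner = 5e cd 5c 5c ∥ 02 a9.
Outer hash (tag): sum = 94+205+92+92+2+169 = 654 → 02 8e.

028e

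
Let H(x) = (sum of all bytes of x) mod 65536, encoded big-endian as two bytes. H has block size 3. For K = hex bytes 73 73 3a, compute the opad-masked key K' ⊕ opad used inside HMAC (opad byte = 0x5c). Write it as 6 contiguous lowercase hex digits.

Key hex bytes 73 73 3a is exactly B = 3 bytes: K' = 73 73 3a.
XOR each byte with 0x5c: 73⊕5c=2f, 73⊕5c=2f, 3a⊕5c=66.

2f2f66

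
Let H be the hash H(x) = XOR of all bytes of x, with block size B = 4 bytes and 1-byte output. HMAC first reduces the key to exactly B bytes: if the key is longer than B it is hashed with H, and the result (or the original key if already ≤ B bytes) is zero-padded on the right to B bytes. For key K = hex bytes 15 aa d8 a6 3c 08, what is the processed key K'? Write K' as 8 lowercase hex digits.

|K| = 6 > B = 4, so first hash the key.
H(K): XOR 15⊕aa⊕d8⊕a6⊕3c⊕08 = f5.
Zero-pad H(K) = f5 to 4 bytes: K' = f5 00 00 00.

f5000000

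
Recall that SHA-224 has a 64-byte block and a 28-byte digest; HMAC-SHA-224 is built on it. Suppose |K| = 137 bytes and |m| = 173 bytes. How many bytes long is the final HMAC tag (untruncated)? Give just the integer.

The tag is one SHA-224 digest: 28 bytes.

28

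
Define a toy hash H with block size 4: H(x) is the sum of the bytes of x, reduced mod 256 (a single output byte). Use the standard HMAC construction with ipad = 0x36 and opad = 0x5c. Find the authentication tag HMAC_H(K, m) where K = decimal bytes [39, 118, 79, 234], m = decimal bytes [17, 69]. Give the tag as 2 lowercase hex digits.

6a

Key decimal bytes [39, 118, 79, 234] = 27 76 4f ea is exactly B = 4 bytes: K' = 27 76 4f ea.
K' ⊕ ipad = 11 40 79 dc.  K' ⊕ opad = 7b 2a 13 b6.
Inner input = (K'⊕ipad) ∥ m = 11 40 79 dc ∥ 11 45.
Inner hash: sum = 17+64+121+220+17+69 = 508; mod 256 = 252 → fc.
Outer input = (K'⊕opad) ∥ inner = 7b 2a 13 b6 ∥ fc.
Outer hash (tag): sum = 123+42+19+182+252 = 618; mod 256 = 106 → 6a.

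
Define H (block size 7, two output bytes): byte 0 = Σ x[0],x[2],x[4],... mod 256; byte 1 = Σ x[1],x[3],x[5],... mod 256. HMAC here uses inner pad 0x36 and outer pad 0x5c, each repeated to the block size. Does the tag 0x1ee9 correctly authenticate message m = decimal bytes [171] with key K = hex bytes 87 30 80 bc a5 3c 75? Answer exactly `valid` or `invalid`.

valid

Key hex bytes 87 30 80 bc a5 3c 75 is exactly B = 7 bytes: K' = 87 30 80 bc a5 3c 75.
K' ⊕ ipad = b1 06 b6 8a 93 0a 43; K' ⊕ opad = db 6c dc e0 f9 60 29.
Inner hash: even-index sum = 573 mod 256 = 61; odd-index sum = 325 mod 256 = 69 → 3d 45.
Outer hash (recomputed tag): even-index sum = 798 mod 256 = 30; odd-index sum = 489 mod 256 = 233 → 1e e9.
Recomputed tag = 1ee9; claimed = 1ee9 → match.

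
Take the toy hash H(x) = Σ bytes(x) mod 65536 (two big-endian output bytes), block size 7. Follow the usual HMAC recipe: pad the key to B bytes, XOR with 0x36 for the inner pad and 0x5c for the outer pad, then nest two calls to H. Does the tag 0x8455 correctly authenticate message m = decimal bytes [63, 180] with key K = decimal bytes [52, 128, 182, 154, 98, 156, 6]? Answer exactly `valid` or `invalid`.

Key decimal bytes [52, 128, 182, 154, 98, 156, 6] = 34 80 b6 9a 62 9c 06 is exactly B = 7 bytes: K' = 34 80 b6 9a 62 9c 06.
K' ⊕ ipad = 02 b6 80 ac 54 aa 30; K' ⊕ opad = 68 dc ea c6 3e c0 5a.
Inner hash: sum = 2+182+128+172+84+170+48+63+180 = 1029 → 04 05.
Outer hash (recomputed tag): sum = 104+220+234+198+62+192+90+4+5 = 1109 → 04 55.
Recomputed tag = 0455; claimed = 8455 → mismatch.

invalid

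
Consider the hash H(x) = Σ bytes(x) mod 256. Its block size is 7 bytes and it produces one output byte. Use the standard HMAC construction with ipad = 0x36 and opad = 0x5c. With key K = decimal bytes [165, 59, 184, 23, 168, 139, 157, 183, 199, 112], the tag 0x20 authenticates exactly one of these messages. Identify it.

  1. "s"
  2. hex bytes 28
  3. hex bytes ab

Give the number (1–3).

Key decimal bytes [165, 59, 184, 23, 168, 139, 157, 183, 199, 112] = a5 3b b8 17 a8 8b 9d b7 c7 70 is 10 bytes > B = 7, so hash it first: H(key) = 6d, then zero-pad to 7 bytes: K' = 6d 00 00 00 00 00 00.
K' ⊕ ipad = 5b 36 36 36 36 36 36; K' ⊕ opad = 31 5c 5c 5c 5c 5c 5c.
m1: inner = H(5b 36 36 36 36 36 36 73) = 12; tag = H(31 5c 5c 5c 5c 5c 5c 12) = 6b
m2: inner = H(5b 36 36 36 36 36 36 28) = c7; tag = H(31 5c 5c 5c 5c 5c 5c c7) = 20 ← matches
m3: inner = H(5b 36 36 36 36 36 36 ab) = 4a; tag = H(31 5c 5c 5c 5c 5c 5c 4a) = a3

2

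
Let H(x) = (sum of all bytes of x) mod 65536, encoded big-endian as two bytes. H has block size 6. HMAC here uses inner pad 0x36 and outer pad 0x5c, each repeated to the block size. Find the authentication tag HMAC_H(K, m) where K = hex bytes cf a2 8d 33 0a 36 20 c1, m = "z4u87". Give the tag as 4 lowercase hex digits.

01e3

Key hex bytes cf a2 8d 33 0a 36 20 c1 is 8 bytes > B = 6, so hash it first: H(key) = 03 52, then zero-pad to 6 bytes: K' = 03 52 00 00 00 00.
K' ⊕ ipad = 35 64 36 36 36 36.  K' ⊕ opad = 5f 0e 5c 5c 5c 5c.
Inner input = (K'⊕ipad) ∥ m = 35 64 36 36 36 36 ∥ 7a 34 75 38 37.
Inner hash: sum = 53+100+54+54+54+54+122+52+117+56+55 = 771 → 03 03.
Outer input = (K'⊕opad) ∥ inner = 5f 0e 5c 5c 5c 5c ∥ 03 03.
Outer hash (tag): sum = 95+14+92+92+92+92+3+3 = 483 → 01 e3.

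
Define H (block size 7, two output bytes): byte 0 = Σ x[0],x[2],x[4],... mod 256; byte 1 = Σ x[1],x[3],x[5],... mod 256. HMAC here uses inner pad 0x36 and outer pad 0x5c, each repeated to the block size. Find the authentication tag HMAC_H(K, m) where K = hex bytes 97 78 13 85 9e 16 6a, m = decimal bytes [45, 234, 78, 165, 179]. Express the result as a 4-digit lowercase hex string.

61a0

Key hex bytes 97 78 13 85 9e 16 6a is exactly B = 7 bytes: K' = 97 78 13 85 9e 16 6a.
K' ⊕ ipad = a1 4e 25 b3 a8 20 5c.  K' ⊕ opad = cb 24 4f d9 c2 4a 36.
Inner input = (K'⊕ipad) ∥ m = a1 4e 25 b3 a8 20 5c ∥ 2d ea 4e a5 b3.
Inner hash: even-index sum = 857 mod 256 = 89; odd-index sum = 591 mod 256 = 79 → 59 4f.
Outer input = (K'⊕opad) ∥ inner = cb 24 4f d9 c2 4a 36 ∥ 59 4f.
Outer hash (tag): even-index sum = 609 mod 256 = 97; odd-index sum = 416 mod 256 = 160 → 61 a0.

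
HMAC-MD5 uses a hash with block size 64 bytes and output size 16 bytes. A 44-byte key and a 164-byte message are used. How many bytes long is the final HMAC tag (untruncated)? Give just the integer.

The tag is one MD5 digest: 16 bytes.

16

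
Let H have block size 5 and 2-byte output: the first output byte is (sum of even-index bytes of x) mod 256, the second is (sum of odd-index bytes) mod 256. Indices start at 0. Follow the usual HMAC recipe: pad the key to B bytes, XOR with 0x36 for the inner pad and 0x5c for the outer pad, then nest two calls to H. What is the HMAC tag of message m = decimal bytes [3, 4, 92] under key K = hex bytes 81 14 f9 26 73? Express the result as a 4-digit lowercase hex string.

Key hex bytes 81 14 f9 26 73 is exactly B = 5 bytes: K' = 81 14 f9 26 73.
K' ⊕ ipad = b7 22 cf 10 45.  K' ⊕ opad = dd 48 a5 7a 2f.
Inner input = (K'⊕ipad) ∥ m = b7 22 cf 10 45 ∥ 03 04 5c.
Inner hash: even-index sum = 463 mod 256 = 207; odd-index sum = 145 mod 256 = 145 → cf 91.
Outer input = (K'⊕opad) ∥ inner = dd 48 a5 7a 2f ∥ cf 91.
Outer hash (tag): even-index sum = 578 mod 256 = 66; odd-index sum = 401 mod 256 = 145 → 42 91.

4291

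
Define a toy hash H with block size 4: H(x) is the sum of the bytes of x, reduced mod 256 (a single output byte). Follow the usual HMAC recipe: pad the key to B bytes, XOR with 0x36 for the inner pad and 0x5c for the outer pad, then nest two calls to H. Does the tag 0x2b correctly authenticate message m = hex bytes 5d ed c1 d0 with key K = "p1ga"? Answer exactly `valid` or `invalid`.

invalid

Key "p1ga" = 70 31 67 61 is exactly B = 4 bytes: K' = 70 31 67 61.
K' ⊕ ipad = 46 07 51 57; K' ⊕ opad = 2c 6d 3b 3d.
Inner hash: sum = 70+7+81+87+93+237+193+208 = 976; mod 256 = 208 → d0.
Outer hash (recomputed tag): sum = 44+109+59+61+208 = 481; mod 256 = 225 → e1.
Recomputed tag = e1; claimed = 2b → mismatch.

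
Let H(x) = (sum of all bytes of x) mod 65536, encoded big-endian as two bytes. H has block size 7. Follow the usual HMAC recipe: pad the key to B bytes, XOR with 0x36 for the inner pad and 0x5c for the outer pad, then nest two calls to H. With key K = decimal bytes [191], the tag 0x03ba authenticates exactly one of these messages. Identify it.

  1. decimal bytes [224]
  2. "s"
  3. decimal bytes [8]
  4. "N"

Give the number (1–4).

Key decimal bytes [191] = bf is 1 byte ≤ B = 7; zero-pad to 7 bytes: K' = bf 00 00 00 00 00 00.
K' ⊕ ipad = 89 36 36 36 36 36 36; K' ⊕ opad = e3 5c 5c 5c 5c 5c 5c.
m1: inner = H(89 36 36 36 36 36 36 e0) = 02 ad; tag = H(e3 5c 5c 5c 5c 5c 5c 02 ad) = 03ba ← matches
m2: inner = H(89 36 36 36 36 36 36 73) = 02 40; tag = H(e3 5c 5c 5c 5c 5c 5c 02 40) = 034d
m3: inner = H(89 36 36 36 36 36 36 08) = 01 d5; tag = H(e3 5c 5c 5c 5c 5c 5c 01 d5) = 03e1
m4: inner = H(89 36 36 36 36 36 36 4e) = 02 1b; tag = H(e3 5c 5c 5c 5c 5c 5c 02 1b) = 0328

1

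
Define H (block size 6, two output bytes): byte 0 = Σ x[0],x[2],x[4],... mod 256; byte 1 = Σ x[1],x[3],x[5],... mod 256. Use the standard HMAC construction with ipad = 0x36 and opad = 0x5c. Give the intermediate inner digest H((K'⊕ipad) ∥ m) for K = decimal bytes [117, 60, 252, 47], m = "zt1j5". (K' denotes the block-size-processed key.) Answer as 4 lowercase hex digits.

2337

Key decimal bytes [117, 60, 252, 47] = 75 3c fc 2f is 4 bytes ≤ B = 6; zero-pad to 6 bytes: K' = 75 3c fc 2f 00 00.
K' ⊕ ipad = 43 0a ca 19 36 36.
Inner input = 43 0a ca 19 36 36 ∥ 7a 74 31 6a 35.
Inner hash: even-index sum = 547 mod 256 = 35; odd-index sum = 311 mod 256 = 55 → 23 37.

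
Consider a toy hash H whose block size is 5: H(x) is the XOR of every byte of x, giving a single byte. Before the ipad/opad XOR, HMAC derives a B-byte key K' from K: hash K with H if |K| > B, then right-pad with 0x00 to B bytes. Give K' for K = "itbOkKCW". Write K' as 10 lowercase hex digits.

0400000000

|K| = 8 > B = 5, so first hash the key.
H(K): XOR 69⊕74⊕62⊕4f⊕6b⊕4b⊕43⊕57 = 04.
Zero-pad H(K) = 04 to 5 bytes: K' = 04 00 00 00 00.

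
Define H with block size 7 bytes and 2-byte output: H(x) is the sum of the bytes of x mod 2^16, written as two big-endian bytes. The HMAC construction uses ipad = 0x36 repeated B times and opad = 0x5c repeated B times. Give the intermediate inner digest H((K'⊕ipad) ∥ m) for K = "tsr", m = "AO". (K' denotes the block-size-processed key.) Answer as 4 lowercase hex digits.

Key "tsr" = 74 73 72 is 3 bytes ≤ B = 7; zero-pad to 7 bytes: K' = 74 73 72 00 00 00 00.
K' ⊕ ipad = 42 45 44 36 36 36 36.
Inner input = 42 45 44 36 36 36 36 ∥ 41 4f.
Inner hash: sum = 66+69+68+54+54+54+54+65+79 = 563 → 02 33.

0233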